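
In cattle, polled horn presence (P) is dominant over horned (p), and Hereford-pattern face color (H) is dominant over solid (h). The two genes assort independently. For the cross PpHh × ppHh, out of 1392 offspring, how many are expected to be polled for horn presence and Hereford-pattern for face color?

Dihybrid cross PpHh × ppHh — consider each gene separately:
horn presence: Pp × pp → 2 Pp, 2 pp → 2 P_ : 2 pp (out of 4)
face color: Hh × Hh → 1 HH, 2 Hh, 1 hh → 3 H_ : 1 hh (out of 4)
Looking for: polled (P_) and Hereford-pattern (H_)
P(polled) = 2/4, P(Hereford-pattern) = 3/4
P(both) = 2/4 × 3/4 = 6/16 = 3/8
Expected count = 3/8 × 1392 = 522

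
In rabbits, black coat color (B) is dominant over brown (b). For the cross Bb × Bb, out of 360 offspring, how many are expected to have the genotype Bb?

Punnett square for Bb × Bb:
Offspring genotypes: 1 BB, 2 Bb, 1 bb
Total offspring: 4
Count with target: 2
Probability: 2/4 = 1/2
Expected count = 1/2 × 360 = 180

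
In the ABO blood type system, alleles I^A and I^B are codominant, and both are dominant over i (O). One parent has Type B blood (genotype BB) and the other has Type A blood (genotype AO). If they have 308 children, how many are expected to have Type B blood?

Cross: BB × AO
Possible offspring genotypes: 2 AB, 2 BO
Blood type counts: 2 Type AB, 2 Type B
Probability of Type B: 2/4 = 1/2
Expected count = 1/2 × 308 = 154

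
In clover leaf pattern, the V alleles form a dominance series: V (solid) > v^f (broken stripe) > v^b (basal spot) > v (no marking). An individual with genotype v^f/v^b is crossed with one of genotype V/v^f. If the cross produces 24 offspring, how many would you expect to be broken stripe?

Cross: v^f/v^b × V/v^f
Allele dominance: V > v^f > v^b > v
Offspring genotypes: 1 V/v^f, 1 v^f/v^f, 1 V/v^b, 1 v^f/v^b
Phenotype counts: 2 solid, 2 broken stripe
broken stripe: 2 out of 4 → fraction 1/2
Expected count = 1/2 × 24 = 12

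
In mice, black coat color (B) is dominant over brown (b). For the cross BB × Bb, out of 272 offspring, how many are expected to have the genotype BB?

Punnett square for BB × Bb:
Offspring genotypes: 2 BB, 2 Bb
Total offspring: 4
Count with target: 2
Probability: 2/4 = 1/2
Expected count = 1/2 × 272 = 136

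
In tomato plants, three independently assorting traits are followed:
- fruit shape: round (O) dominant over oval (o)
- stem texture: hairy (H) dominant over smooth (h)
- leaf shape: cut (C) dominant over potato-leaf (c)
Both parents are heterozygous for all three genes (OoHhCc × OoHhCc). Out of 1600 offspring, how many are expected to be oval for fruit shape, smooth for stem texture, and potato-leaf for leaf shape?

Trihybrid cross: OoHhCc × OoHhCc
Each trait segregates independently with a 3:1 phenotypic ratio, so each gene contributes 3/4 (dominant) or 1/4 (recessive).
Target: oval (fruit shape), smooth (stem texture), potato-leaf (leaf shape)
Probability = product of independent per-trait probabilities
= 1/4 × 1/4 × 1/4 = 1/64
Expected count = 1/64 × 1600 = 25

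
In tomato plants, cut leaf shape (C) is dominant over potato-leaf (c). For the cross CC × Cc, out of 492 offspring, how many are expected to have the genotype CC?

Punnett square for CC × Cc:
Offspring genotypes: 2 CC, 2 Cc
Total offspring: 4
Count with target: 2
Probability: 2/4 = 1/2
Expected count = 1/2 × 492 = 246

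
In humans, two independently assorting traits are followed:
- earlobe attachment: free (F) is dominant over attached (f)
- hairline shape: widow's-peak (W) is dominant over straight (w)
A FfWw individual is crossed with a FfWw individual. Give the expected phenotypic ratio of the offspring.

Dihybrid cross FfWw × FfWw — consider each gene separately:
earlobe attachment: Ff × Ff → 1 FF, 2 Ff, 1 ff → 3 F_ : 1 ff (out of 4)
hairline shape: Ww × Ww → 1 WW, 2 Ww, 1 ww → 3 W_ : 1 ww (out of 4)
Combine (counts out of 4 × 4 = 16): free/widow's-peak (F_W_) = 3×3 = 9; free/straight (F_ww) = 3×1 = 3; attached/widow's-peak (ffW_) = 1×3 = 3; attached/straight (ffww) = 1×1 = 1
Phenotype counts (out of 16): 9 free/widow's-peak, 3 free/straight, 3 attached/widow's-peak, 1 attached/straight
Ratio: 9 free/widow's-peak : 3 free/straight : 3 attached/widow's-peak : 1 attached/straight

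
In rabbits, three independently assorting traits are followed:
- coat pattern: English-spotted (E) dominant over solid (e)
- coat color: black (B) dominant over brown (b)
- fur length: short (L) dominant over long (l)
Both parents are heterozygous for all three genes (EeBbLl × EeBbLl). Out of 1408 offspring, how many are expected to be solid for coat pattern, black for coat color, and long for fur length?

Trihybrid cross: EeBbLl × EeBbLl
Each trait segregates independently with a 3:1 phenotypic ratio, so each gene contributes 3/4 (dominant) or 1/4 (recessive).
Target: solid (coat pattern), black (coat color), long (fur length)
Probability = product of independent per-trait probabilities
= 1/4 × 3/4 × 1/4 = 3/64
Expected count = 3/64 × 1408 = 66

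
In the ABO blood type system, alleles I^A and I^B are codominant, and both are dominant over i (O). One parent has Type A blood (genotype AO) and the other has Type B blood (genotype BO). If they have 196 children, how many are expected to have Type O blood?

Cross: AO × BO
Possible offspring genotypes: 1 AB, 1 AO, 1 BO, 1 OO
Blood type counts: 1 Type AB, 1 Type A, 1 Type B, 1 Type O
Probability of Type O: 1/4
Expected count = 1/4 × 196 = 49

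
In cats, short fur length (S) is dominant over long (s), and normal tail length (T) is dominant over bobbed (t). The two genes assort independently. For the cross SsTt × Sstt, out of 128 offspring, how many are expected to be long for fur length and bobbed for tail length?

Dihybrid cross SsTt × Sstt — consider each gene separately:
fur length: Ss × Ss → 1 SS, 2 Ss, 1 ss → 3 S_ : 1 ss (out of 4)
tail length: Tt × tt → 2 Tt, 2 tt → 2 T_ : 2 tt (out of 4)
Looking for: long (ss) and bobbed (tt)
P(long) = 1/4, P(bobbed) = 2/4
P(both) = 1/4 × 2/4 = 2/16 = 1/8
Expected count = 1/8 × 128 = 16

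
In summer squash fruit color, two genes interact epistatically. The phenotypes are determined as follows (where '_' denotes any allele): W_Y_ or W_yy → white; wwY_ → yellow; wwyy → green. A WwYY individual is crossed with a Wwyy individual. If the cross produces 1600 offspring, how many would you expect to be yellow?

Cross: WwYY × Wwyy — consider each gene separately:
W gene: Ww × Ww → 1 WW, 2 Ww, 1 ww → 3 W_ : 1 ww (out of 4)
Y gene: YY × yy → 4 Yy → 4 Y_ (out of 4)
Genotype classes (out of 4 × 4 = 16): W_Y_ = 3×4 = 12; wwY_ = 1×4 = 4
Apply the phenotype rules: W_Y_ (12) → white; wwY_ (4) → yellow
Phenotype counts (out of 16): 12 white, 4 yellow
yellow: 4 out of 16 → fraction 1/4
Expected count = 1/4 × 1600 = 400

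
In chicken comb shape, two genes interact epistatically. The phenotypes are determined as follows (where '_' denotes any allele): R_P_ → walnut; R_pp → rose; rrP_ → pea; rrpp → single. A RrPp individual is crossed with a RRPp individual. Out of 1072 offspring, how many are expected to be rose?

Cross: RrPp × RRPp — consider each gene separately:
R gene: Rr × RR → 2 RR, 2 Rr → 4 R_ (out of 4)
P gene: Pp × Pp → 1 PP, 2 Pp, 1 pp → 3 P_ : 1 pp (out of 4)
Genotype classes (out of 4 × 4 = 16): R_P_ = 4×3 = 12; R_pp = 4×1 = 4
Apply the phenotype rules: R_P_ (12) → walnut; R_pp (4) → rose
Phenotype counts (out of 16): 12 walnut, 4 rose
rose: 4 out of 16 → fraction 1/4
Expected count = 1/4 × 1072 = 268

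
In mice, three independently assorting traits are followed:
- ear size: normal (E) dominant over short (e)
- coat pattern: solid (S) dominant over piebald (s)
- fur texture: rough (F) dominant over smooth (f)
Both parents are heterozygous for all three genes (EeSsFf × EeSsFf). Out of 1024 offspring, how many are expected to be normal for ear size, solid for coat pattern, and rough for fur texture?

Trihybrid cross: EeSsFf × EeSsFf
Each trait segregates independently with a 3:1 phenotypic ratio, so each gene contributes 3/4 (dominant) or 1/4 (recessive).
Target: normal (ear size), solid (coat pattern), rough (fur texture)
Probability = product of independent per-trait probabilities
= 3/4 × 3/4 × 3/4 = 27/64
Expected count = 27/64 × 1024 = 432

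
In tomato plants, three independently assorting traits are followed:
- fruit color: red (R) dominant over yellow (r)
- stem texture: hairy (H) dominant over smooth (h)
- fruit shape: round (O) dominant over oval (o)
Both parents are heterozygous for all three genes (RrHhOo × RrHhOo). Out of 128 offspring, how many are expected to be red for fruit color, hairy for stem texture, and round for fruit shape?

Trihybrid cross: RrHhOo × RrHhOo
Each trait segregates independently with a 3:1 phenotypic ratio, so each gene contributes 3/4 (dominant) or 1/4 (recessive).
Target: red (fruit color), hairy (stem texture), round (fruit shape)
Probability = product of independent per-trait probabilities
= 3/4 × 3/4 × 3/4 = 27/64
Expected count = 27/64 × 128 = 54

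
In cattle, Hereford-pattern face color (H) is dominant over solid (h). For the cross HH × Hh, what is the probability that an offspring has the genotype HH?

Punnett square for HH × Hh:
Offspring genotypes: 2 HH, 2 Hh
Total offspring: 4
Count with target: 2
Probability: 2/4 = 1/2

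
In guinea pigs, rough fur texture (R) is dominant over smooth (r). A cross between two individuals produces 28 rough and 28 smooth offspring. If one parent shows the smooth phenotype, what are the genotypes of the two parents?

Observed offspring: 28 rough, 28 smooth
The observed ratio simplifies to 1:1. One parent shows smooth, so its genotype must be rr. A 1:1 offspring split requires the other parent to be heterozygous (Rr).
Parent genotypes: rr × Rr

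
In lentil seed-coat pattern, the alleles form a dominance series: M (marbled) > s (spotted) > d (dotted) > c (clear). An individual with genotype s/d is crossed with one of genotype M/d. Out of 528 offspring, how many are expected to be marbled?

Cross: s/d × M/d
Allele dominance: M > s > d > c
Offspring genotypes: 1 M/s, 1 s/d, 1 M/d, 1 d/d
Phenotype counts: 2 marbled, 1 spotted, 1 dotted
marbled: 2 out of 4 → fraction 1/2
Expected count = 1/2 × 528 = 264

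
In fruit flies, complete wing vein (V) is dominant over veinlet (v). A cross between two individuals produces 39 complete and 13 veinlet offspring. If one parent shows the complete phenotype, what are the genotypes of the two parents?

Observed offspring: 39 complete, 13 veinlet
The observed ratio simplifies to 3:1. Veinlet (vv) offspring appear, so each parent must contribute one v allele. The parent stated to show complete carries V, so it is Vv. The other parent is then either Vv or vv: Vv × vv would give a 1:1 split, whereas Vv × Vv gives 3:1 — matching the data. So both parents are heterozygous (Vv × Vv).
Parent genotypes: Vv × Vv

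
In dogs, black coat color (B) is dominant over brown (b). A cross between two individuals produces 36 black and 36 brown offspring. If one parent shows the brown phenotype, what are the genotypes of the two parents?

Observed offspring: 36 black, 36 brown
The observed ratio simplifies to 1:1. One parent shows brown, so its genotype must be bb. A 1:1 offspring split requires the other parent to be heterozygous (Bb).
Parent genotypes: bb × Bb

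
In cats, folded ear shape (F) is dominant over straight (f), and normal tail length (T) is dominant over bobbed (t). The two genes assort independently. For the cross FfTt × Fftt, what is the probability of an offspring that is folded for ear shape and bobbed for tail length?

Dihybrid cross FfTt × Fftt — consider each gene separately:
ear shape: Ff × Ff → 1 FF, 2 Ff, 1 ff → 3 F_ : 1 ff (out of 4)
tail length: Tt × tt → 2 Tt, 2 tt → 2 T_ : 2 tt (out of 4)
Looking for: folded (F_) and bobbed (tt)
P(folded) = 3/4, P(bobbed) = 2/4
P(both) = 3/4 × 2/4 = 6/16 = 3/8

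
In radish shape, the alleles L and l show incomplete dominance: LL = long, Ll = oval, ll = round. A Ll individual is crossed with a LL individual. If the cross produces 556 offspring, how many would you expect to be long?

Punnett square for Ll × LL:
Offspring genotypes: 2 LL, 2 Ll
Phenotype counts: 2 long, 2 oval
long: 2 out of 4 → fraction 1/2
Expected count = 1/2 × 556 = 278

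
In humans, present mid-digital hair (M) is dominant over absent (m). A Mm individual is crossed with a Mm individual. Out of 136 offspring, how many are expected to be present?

Punnett square for Mm × Mm:
Offspring genotypes: 1 MM, 2 Mm, 1 mm
present: 3, absent: 1
present: 3 out of 4 → fraction 3/4
Expected count = 3/4 × 136 = 102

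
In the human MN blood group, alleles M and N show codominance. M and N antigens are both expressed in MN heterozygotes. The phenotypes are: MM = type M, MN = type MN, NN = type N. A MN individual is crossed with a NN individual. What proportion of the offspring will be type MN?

Punnett square for MN × NN:
Offspring genotypes: 2 MN, 2 NN
Phenotype counts: 2 type MN, 2 type N
type MN: 2 out of 4
Probability: 2/4 = 1/2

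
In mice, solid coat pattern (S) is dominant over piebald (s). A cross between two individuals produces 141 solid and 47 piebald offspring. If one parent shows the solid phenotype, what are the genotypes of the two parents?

Observed offspring: 141 solid, 47 piebald
The observed ratio simplifies to 3:1. Piebald (ss) offspring appear, so each parent must contribute one s allele. The parent stated to show solid carries S, so it is Ss. The other parent is then either Ss or ss: Ss × ss would give a 1:1 split, whereas Ss × Ss gives 3:1 — matching the data. So both parents are heterozygous (Ss × Ss).
Parent genotypes: Ss × Ss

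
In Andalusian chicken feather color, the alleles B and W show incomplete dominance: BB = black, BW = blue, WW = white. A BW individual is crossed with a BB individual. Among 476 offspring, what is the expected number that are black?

Punnett square for BW × BB:
Offspring genotypes: 2 BB, 2 BW
Phenotype counts: 2 black, 2 blue
black: 2 out of 4 → fraction 1/2
Expected count = 1/2 × 476 = 238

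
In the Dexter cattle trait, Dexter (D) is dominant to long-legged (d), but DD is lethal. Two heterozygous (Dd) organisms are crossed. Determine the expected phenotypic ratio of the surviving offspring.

Cross: Dd × Dd
Punnett square offspring (before lethality): 1 DD, 2 Dd, 1 dd
The DD genotype is lethal (embryos die); surviving offspring: 2 Dd, 1 dd
Ratio: 2 Dexter (short-legged) : 1 long-legged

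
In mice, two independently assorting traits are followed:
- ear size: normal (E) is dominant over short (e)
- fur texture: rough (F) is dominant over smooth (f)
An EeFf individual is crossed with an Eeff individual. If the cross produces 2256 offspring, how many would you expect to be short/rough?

Dihybrid cross EeFf × Eeff — consider each gene separately:
ear size: Ee × Ee → 1 EE, 2 Ee, 1 ee → 3 E_ : 1 ee (out of 4)
fur texture: Ff × ff → 2 Ff, 2 ff → 2 F_ : 2 ff (out of 4)
Combine (counts out of 4 × 4 = 16): normal/rough (E_F_) = 3×2 = 6; normal/smooth (E_ff) = 3×2 = 6; short/rough (eeF_) = 1×2 = 2; short/smooth (eeff) = 1×2 = 2
Phenotype counts (out of 16): 6 normal/rough, 6 normal/smooth, 2 short/rough, 2 short/smooth
short/rough: 2 out of 16 → fraction 1/8
Expected count = 1/8 × 2256 = 282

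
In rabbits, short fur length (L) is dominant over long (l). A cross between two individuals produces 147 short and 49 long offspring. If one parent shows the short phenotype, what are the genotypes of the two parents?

Observed offspring: 147 short, 49 long
The observed ratio simplifies to 3:1. Long (ll) offspring appear, so each parent must contribute one l allele. The parent stated to show short carries L, so it is Ll. The other parent is then either Ll or ll: Ll × ll would give a 1:1 split, whereas Ll × Ll gives 3:1 — matching the data. So both parents are heterozygous (Ll × Ll).
Parent genotypes: Ll × Ll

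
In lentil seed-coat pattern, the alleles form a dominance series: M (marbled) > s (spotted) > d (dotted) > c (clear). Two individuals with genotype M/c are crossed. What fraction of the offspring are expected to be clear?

Cross: M/c × M/c
Allele dominance: M > s > d > c
Offspring genotypes: 1 M/M, 2 M/c, 1 c/c
Phenotype counts: 3 marbled, 1 clear
clear: 1 out of 4
Probability: 1/4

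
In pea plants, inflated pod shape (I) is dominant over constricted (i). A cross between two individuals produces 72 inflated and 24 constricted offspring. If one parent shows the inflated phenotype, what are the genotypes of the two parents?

Observed offspring: 72 inflated, 24 constricted
The observed ratio simplifies to 3:1. Constricted (ii) offspring appear, so each parent must contribute one i allele. The parent stated to show inflated carries I, so it is Ii. The other parent is then either Ii or ii: Ii × ii would give a 1:1 split, whereas Ii × Ii gives 3:1 — matching the data. So both parents are heterozygous (Ii × Ii).
Parent genotypes: Ii × Ii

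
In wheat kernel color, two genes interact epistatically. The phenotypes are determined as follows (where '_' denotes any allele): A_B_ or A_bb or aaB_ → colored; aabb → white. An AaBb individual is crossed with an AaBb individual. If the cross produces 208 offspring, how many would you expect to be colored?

Cross: AaBb × AaBb — consider each gene separately:
A gene: Aa × Aa → 1 AA, 2 Aa, 1 aa → 3 A_ : 1 aa (out of 4)
B gene: Bb × Bb → 1 BB, 2 Bb, 1 bb → 3 B_ : 1 bb (out of 4)
Genotype classes (out of 4 × 4 = 16): A_B_ = 3×3 = 9; A_bb = 3×1 = 3; aaB_ = 1×3 = 3; aabb = 1×1 = 1
Apply the phenotype rules: A_B_ (9) + A_bb (3) + aaB_ (3) → colored; aabb (1) → white
Phenotype counts (out of 16): 15 colored, 1 white
colored: 15 out of 16 → fraction 15/16
Expected count = 15/16 × 208 = 195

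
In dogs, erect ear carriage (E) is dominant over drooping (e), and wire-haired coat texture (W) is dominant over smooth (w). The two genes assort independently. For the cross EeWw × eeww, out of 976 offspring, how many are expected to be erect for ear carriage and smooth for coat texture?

Dihybrid cross EeWw × eeww — consider each gene separately:
ear carriage: Ee × ee → 2 Ee, 2 ee → 2 E_ : 2 ee (out of 4)
coat texture: Ww × ww → 2 Ww, 2 ww → 2 W_ : 2 ww (out of 4)
Looking for: erect (E_) and smooth (ww)
P(erect) = 2/4, P(smooth) = 2/4
P(both) = 2/4 × 2/4 = 4/16 = 1/4
Expected count = 1/4 × 976 = 244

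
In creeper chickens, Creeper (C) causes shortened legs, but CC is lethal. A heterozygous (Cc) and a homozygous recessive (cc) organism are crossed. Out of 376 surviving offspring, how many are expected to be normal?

Cross: Cc × cc
Punnett square offspring (before lethality): 2 Cc, 2 cc
No CC offspring are produced in this cross.
normal: 2 out of 4 → fraction 1/2
Expected count = 1/2 × 376 = 188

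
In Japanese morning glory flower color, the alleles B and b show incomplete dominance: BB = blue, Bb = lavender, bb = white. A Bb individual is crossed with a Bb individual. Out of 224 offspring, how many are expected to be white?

Punnett square for Bb × Bb:
Offspring genotypes: 1 BB, 2 Bb, 1 bb
Phenotype counts: 1 blue, 2 lavender, 1 white
white: 1 out of 4 → fraction 1/4
Expected count = 1/4 × 224 = 56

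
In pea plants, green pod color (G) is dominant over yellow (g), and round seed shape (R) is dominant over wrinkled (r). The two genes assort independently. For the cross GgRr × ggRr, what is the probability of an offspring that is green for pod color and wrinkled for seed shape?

Dihybrid cross GgRr × ggRr — consider each gene separately:
pod color: Gg × gg → 2 Gg, 2 gg → 2 G_ : 2 gg (out of 4)
seed shape: Rr × Rr → 1 RR, 2 Rr, 1 rr → 3 R_ : 1 rr (out of 4)
Looking for: green (G_) and wrinkled (rr)
P(green) = 2/4, P(wrinkled) = 1/4
P(both) = 2/4 × 1/4 = 2/16 = 1/8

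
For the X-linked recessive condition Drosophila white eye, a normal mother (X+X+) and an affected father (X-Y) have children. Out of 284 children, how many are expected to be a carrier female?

Cross: X+X+ × X-Y
Offspring: 2 X+X-, 2 X+Y
Probability of a carrier female: 2/4 = 1/2
Expected count = 1/2 × 284 = 142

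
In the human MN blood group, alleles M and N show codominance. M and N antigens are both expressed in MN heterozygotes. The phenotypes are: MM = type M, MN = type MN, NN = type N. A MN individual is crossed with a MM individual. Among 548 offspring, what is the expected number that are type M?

Punnett square for MN × MM:
Offspring genotypes: 2 MM, 2 MN
Phenotype counts: 2 type M, 2 type MN
type M: 2 out of 4 → fraction 1/2
Expected count = 1/2 × 548 = 274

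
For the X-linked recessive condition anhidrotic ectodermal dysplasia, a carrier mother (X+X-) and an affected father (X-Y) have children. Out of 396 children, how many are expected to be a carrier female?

Cross: X+X- × X-Y
Offspring: 1 X+X-, 1 X+Y, 1 X-X-, 1 X-Y
Probability of a carrier female: 1/4
Expected count = 1/4 × 396 = 99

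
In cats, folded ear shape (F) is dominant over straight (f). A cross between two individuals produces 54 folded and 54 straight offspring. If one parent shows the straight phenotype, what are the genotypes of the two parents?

Observed offspring: 54 folded, 54 straight
The observed ratio simplifies to 1:1. One parent shows straight, so its genotype must be ff. A 1:1 offspring split requires the other parent to be heterozygous (Ff).
Parent genotypes: ff × Ff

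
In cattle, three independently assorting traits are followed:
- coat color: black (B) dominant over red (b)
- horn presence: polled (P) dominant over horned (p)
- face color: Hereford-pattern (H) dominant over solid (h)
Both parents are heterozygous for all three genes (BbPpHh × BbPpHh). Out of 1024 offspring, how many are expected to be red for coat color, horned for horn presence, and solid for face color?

Trihybrid cross: BbPpHh × BbPpHh
Each trait segregates independently with a 3:1 phenotypic ratio, so each gene contributes 3/4 (dominant) or 1/4 (recessive).
Target: red (coat color), horned (horn presence), solid (face color)
Probability = product of independent per-trait probabilities
= 1/4 × 1/4 × 1/4 = 1/64
Expected count = 1/64 × 1024 = 16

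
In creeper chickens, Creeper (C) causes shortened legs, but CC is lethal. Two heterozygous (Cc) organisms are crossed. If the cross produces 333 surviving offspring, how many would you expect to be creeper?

Cross: Cc × Cc
Punnett square offspring (before lethality): 1 CC, 2 Cc, 1 cc
The CC genotype is lethal (embryos die); surviving offspring: 2 Cc, 1 cc
creeper: 2 out of 3 → fraction 2/3
Expected count = 2/3 × 333 = 222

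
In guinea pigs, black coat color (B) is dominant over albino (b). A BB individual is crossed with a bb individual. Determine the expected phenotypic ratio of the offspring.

Punnett square for BB × bb:
Offspring genotypes: 4 Bb
black: 4, albino: 0
Ratio: all black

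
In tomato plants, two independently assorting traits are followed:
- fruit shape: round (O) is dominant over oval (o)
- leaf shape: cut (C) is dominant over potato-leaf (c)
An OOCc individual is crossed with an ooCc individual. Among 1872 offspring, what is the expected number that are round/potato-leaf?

Dihybrid cross OOCc × ooCc — consider each gene separately:
fruit shape: OO × oo → 4 Oo → 4 O_ (out of 4)
leaf shape: Cc × Cc → 1 CC, 2 Cc, 1 cc → 3 C_ : 1 cc (out of 4)
Combine (counts out of 4 × 4 = 16): round/cut (O_C_) = 4×3 = 12; round/potato-leaf (O_cc) = 4×1 = 4
Phenotype counts (out of 16): 12 round/cut, 4 round/potato-leaf
round/potato-leaf: 4 out of 16 → fraction 1/4
Expected count = 1/4 × 1872 = 468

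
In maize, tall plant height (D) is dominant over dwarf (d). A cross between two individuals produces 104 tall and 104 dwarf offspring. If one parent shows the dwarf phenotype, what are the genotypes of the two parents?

Observed offspring: 104 tall, 104 dwarf
The observed ratio simplifies to 1:1. One parent shows dwarf, so its genotype must be dd. A 1:1 offspring split requires the other parent to be heterozygous (Dd).
Parent genotypes: dd × Dd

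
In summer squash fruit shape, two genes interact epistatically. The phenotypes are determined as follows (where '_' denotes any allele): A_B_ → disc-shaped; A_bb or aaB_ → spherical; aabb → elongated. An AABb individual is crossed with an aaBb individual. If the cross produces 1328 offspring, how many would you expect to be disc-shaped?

Cross: AABb × aaBb — consider each gene separately:
A gene: AA × aa → 4 Aa → 4 A_ (out of 4)
B gene: Bb × Bb → 1 BB, 2 Bb, 1 bb → 3 B_ : 1 bb (out of 4)
Genotype classes (out of 4 × 4 = 16): A_B_ = 4×3 = 12; A_bb = 4×1 = 4
Apply the phenotype rules: A_B_ (12) → disc-shaped; A_bb (4) → spherical
Phenotype counts (out of 16): 12 disc-shaped, 4 spherical
disc-shaped: 12 out of 16 → fraction 3/4
Expected count = 3/4 × 1328 = 996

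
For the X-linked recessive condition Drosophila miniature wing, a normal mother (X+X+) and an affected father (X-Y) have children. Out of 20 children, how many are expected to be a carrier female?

Cross: X+X+ × X-Y
Offspring: 2 X+X-, 2 X+Y
Probability of a carrier female: 2/4 = 1/2
Expected count = 1/2 × 20 = 10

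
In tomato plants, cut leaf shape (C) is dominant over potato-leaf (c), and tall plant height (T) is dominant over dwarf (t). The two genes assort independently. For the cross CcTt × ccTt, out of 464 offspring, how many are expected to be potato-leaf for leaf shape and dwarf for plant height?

Dihybrid cross CcTt × ccTt — consider each gene separately:
leaf shape: Cc × cc → 2 Cc, 2 cc → 2 C_ : 2 cc (out of 4)
plant height: Tt × Tt → 1 TT, 2 Tt, 1 tt → 3 T_ : 1 tt (out of 4)
Looking for: potato-leaf (cc) and dwarf (tt)
P(potato-leaf) = 2/4, P(dwarf) = 1/4
P(both) = 2/4 × 1/4 = 2/16 = 1/8
Expected count = 1/8 × 464 = 58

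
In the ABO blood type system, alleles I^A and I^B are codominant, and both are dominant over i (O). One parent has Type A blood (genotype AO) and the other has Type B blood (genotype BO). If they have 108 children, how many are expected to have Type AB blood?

Cross: AO × BO
Possible offspring genotypes: 1 AB, 1 AO, 1 BO, 1 OO
Blood type counts: 1 Type AB, 1 Type A, 1 Type B, 1 Type O
Probability of Type AB: 1/4
Expected count = 1/4 × 108 = 27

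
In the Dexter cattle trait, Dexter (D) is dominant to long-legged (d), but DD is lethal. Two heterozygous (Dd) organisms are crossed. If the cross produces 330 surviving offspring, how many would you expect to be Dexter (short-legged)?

Cross: Dd × Dd
Punnett square offspring (before lethality): 1 DD, 2 Dd, 1 dd
The DD genotype is lethal (embryos die); surviving offspring: 2 Dd, 1 dd
Dexter (short-legged): 2 out of 3 → fraction 2/3
Expected count = 2/3 × 330 = 220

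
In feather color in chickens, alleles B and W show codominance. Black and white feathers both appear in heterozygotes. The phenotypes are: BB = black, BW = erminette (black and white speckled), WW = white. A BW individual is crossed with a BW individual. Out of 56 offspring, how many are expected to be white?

Punnett square for BW × BW:
Offspring genotypes: 1 BB, 2 BW, 1 WW
Phenotype counts: 1 black, 2 erminette (black and white speckled), 1 white
white: 1 out of 4 → fraction 1/4
Expected count = 1/4 × 56 = 14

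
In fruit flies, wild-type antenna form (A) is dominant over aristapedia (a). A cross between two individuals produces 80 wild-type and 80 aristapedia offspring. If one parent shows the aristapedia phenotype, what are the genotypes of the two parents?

Observed offspring: 80 wild-type, 80 aristapedia
The observed ratio simplifies to 1:1. One parent shows aristapedia, so its genotype must be aa. A 1:1 offspring split requires the other parent to be heterozygous (Aa).
Parent genotypes: aa × Aa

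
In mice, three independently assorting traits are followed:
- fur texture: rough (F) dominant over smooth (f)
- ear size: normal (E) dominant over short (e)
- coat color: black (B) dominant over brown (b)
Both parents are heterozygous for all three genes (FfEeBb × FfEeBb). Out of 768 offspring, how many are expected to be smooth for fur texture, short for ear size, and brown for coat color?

Trihybrid cross: FfEeBb × FfEeBb
Each trait segregates independently with a 3:1 phenotypic ratio, so each gene contributes 3/4 (dominant) or 1/4 (recessive).
Target: smooth (fur texture), short (ear size), brown (coat color)
Probability = product of independent per-trait probabilities
= 1/4 × 1/4 × 1/4 = 1/64
Expected count = 1/64 × 768 = 12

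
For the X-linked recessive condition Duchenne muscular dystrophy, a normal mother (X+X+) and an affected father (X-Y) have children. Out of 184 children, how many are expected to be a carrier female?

Cross: X+X+ × X-Y
Offspring: 2 X+X-, 2 X+Y
Probability of a carrier female: 2/4 = 1/2
Expected count = 1/2 × 184 = 92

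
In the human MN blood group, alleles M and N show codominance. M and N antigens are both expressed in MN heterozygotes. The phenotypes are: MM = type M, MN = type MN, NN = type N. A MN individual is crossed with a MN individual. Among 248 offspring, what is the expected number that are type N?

Punnett square for MN × MN:
Offspring genotypes: 1 MM, 2 MN, 1 NN
Phenotype counts: 1 type M, 2 type MN, 1 type N
type N: 1 out of 4 → fraction 1/4
Expected count = 1/4 × 248 = 62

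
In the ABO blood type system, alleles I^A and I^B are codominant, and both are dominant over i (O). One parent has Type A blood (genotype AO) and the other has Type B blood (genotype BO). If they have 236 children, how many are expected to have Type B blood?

Cross: AO × BO
Possible offspring genotypes: 1 AB, 1 AO, 1 BO, 1 OO
Blood type counts: 1 Type AB, 1 Type A, 1 Type B, 1 Type O
Probability of Type B: 1/4
Expected count = 1/4 × 236 = 59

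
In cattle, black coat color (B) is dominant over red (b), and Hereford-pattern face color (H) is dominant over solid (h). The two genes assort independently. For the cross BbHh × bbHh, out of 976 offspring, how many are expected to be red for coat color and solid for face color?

Dihybrid cross BbHh × bbHh — consider each gene separately:
coat color: Bb × bb → 2 Bb, 2 bb → 2 B_ : 2 bb (out of 4)
face color: Hh × Hh → 1 HH, 2 Hh, 1 hh → 3 H_ : 1 hh (out of 4)
Looking for: red (bb) and solid (hh)
P(red) = 2/4, P(solid) = 1/4
P(both) = 2/4 × 1/4 = 2/16 = 1/8
Expected count = 1/8 × 976 = 122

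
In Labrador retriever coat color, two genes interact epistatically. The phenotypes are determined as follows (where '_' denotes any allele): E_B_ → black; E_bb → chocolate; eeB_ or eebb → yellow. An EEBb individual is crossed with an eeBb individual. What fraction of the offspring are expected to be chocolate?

Cross: EEBb × eeBb — consider each gene separately:
E gene: EE × ee → 4 Ee → 4 E_ (out of 4)
B gene: Bb × Bb → 1 BB, 2 Bb, 1 bb → 3 B_ : 1 bb (out of 4)
Genotype classes (out of 4 × 4 = 16): E_B_ = 4×3 = 12; E_bb = 4×1 = 4
Apply the phenotype rules: E_B_ (12) → black; E_bb (4) → chocolate
Phenotype counts (out of 16): 12 black, 4 chocolate
chocolate: 4 out of 16
Probability: 4/16 = 1/4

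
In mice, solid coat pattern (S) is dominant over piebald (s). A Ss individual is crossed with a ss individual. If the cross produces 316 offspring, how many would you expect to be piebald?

Punnett square for Ss × ss:
Offspring genotypes: 2 Ss, 2 ss
solid: 2, piebald: 2
piebald: 2 out of 4 → fraction 1/2
Expected count = 1/2 × 316 = 158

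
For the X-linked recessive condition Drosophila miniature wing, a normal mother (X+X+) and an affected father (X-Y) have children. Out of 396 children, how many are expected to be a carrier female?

Cross: X+X+ × X-Y
Offspring: 2 X+X-, 2 X+Y
Probability of a carrier female: 2/4 = 1/2
Expected count = 1/2 × 396 = 198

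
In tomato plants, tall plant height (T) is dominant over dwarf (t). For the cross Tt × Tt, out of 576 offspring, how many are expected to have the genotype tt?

Punnett square for Tt × Tt:
Offspring genotypes: 1 TT, 2 Tt, 1 tt
Total offspring: 4
Count with target: 1
Probability: 1/4
Expected count = 1/4 × 576 = 144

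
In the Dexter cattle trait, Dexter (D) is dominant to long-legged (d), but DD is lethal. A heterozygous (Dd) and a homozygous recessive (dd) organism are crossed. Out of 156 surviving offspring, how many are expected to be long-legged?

Cross: Dd × dd
Punnett square offspring (before lethality): 2 Dd, 2 dd
No DD offspring are produced in this cross.
long-legged: 2 out of 4 → fraction 1/2
Expected count = 1/2 × 156 = 78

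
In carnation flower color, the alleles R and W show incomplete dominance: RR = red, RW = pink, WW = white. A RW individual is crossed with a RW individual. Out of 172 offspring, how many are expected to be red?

Punnett square for RW × RW:
Offspring genotypes: 1 RR, 2 RW, 1 WW
Phenotype counts: 1 red, 2 pink, 1 white
red: 1 out of 4 → fraction 1/4
Expected count = 1/4 × 172 = 43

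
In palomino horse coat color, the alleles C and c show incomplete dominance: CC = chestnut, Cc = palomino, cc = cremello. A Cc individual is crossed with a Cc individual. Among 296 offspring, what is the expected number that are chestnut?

Punnett square for Cc × Cc:
Offspring genotypes: 1 CC, 2 Cc, 1 cc
Phenotype counts: 1 chestnut, 2 palomino, 1 cremello
chestnut: 1 out of 4 → fraction 1/4
Expected count = 1/4 × 296 = 74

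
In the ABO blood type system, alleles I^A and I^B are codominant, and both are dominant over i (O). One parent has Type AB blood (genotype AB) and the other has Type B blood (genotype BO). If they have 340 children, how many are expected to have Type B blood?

Cross: AB × BO
Possible offspring genotypes: 1 AB, 1 AO, 1 BB, 1 BO
Blood type counts: 1 Type AB, 1 Type A, 2 Type B
Probability of Type B: 2/4 = 1/2
Expected count = 1/2 × 340 = 170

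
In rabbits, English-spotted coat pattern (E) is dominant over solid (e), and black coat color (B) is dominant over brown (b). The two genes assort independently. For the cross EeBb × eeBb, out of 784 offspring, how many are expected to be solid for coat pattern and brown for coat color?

Dihybrid cross EeBb × eeBb — consider each gene separately:
coat pattern: Ee × ee → 2 Ee, 2 ee → 2 E_ : 2 ee (out of 4)
coat color: Bb × Bb → 1 BB, 2 Bb, 1 bb → 3 B_ : 1 bb (out of 4)
Looking for: solid (ee) and brown (bb)
P(solid) = 2/4, P(brown) = 1/4
P(both) = 2/4 × 1/4 = 2/16 = 1/8
Expected count = 1/8 × 784 = 98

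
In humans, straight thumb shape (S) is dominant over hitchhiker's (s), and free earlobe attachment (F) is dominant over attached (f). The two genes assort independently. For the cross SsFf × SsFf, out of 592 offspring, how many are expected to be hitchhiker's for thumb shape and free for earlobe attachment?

Dihybrid cross SsFf × SsFf — consider each gene separately:
thumb shape: Ss × Ss → 1 SS, 2 Ss, 1 ss → 3 S_ : 1 ss (out of 4)
earlobe attachment: Ff × Ff → 1 FF, 2 Ff, 1 ff → 3 F_ : 1 ff (out of 4)
Looking for: hitchhiker's (ss) and free (F_)
P(hitchhiker's) = 1/4, P(free) = 3/4
P(both) = 1/4 × 3/4 = 3/16
Expected count = 3/16 × 592 = 111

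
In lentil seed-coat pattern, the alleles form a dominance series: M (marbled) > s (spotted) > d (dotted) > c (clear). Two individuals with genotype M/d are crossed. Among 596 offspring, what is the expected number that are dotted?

Cross: M/d × M/d
Allele dominance: M > s > d > c
Offspring genotypes: 1 M/M, 2 M/d, 1 d/d
Phenotype counts: 3 marbled, 1 dotted
dotted: 1 out of 4 → fraction 1/4
Expected count = 1/4 × 596 = 149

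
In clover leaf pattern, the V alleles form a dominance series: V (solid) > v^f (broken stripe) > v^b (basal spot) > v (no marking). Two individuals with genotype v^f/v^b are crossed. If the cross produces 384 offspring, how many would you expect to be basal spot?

Cross: v^f/v^b × v^f/v^b
Allele dominance: V > v^f > v^b > v
Offspring genotypes: 1 v^f/v^f, 2 v^f/v^b, 1 v^b/v^b
Phenotype counts: 3 broken stripe, 1 basal spot
basal spot: 1 out of 4 → fraction 1/4
Expected count = 1/4 × 384 = 96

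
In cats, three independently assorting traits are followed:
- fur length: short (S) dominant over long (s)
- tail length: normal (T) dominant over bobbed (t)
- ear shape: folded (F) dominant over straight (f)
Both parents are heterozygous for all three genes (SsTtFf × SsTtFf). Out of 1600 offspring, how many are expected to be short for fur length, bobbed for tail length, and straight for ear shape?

Trihybrid cross: SsTtFf × SsTtFf
Each trait segregates independently with a 3:1 phenotypic ratio, so each gene contributes 3/4 (dominant) or 1/4 (recessive).
Target: short (fur length), bobbed (tail length), straight (ear shape)
Probability = product of independent per-trait probabilities
= 3/4 × 1/4 × 1/4 = 3/64
Expected count = 3/64 × 1600 = 75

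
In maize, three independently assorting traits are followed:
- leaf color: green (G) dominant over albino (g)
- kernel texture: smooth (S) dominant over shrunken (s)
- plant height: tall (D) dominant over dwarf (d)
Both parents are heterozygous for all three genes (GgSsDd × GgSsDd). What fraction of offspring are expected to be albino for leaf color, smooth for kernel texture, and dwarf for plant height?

Trihybrid cross: GgSsDd × GgSsDd
Each trait segregates independently with a 3:1 phenotypic ratio, so each gene contributes 3/4 (dominant) or 1/4 (recessive).
Target: albino (leaf color), smooth (kernel texture), dwarf (plant height)
Probability = product of independent per-trait probabilities
= 1/4 × 3/4 × 1/4 = 3/64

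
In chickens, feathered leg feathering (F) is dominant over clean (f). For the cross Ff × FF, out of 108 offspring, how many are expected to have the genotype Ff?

Punnett square for Ff × FF:
Offspring genotypes: 2 FF, 2 Ff
Total offspring: 4
Count with target: 2
Probability: 2/4 = 1/2
Expected count = 1/2 × 108 = 54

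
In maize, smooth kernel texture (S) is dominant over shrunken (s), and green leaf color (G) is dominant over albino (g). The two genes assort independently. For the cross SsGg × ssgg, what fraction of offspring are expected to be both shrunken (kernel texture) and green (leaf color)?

Dihybrid cross SsGg × ssgg — consider each gene separately:
kernel texture: Ss × ss → 2 Ss, 2 ss → 2 S_ : 2 ss (out of 4)
leaf color: Gg × gg → 2 Gg, 2 gg → 2 G_ : 2 gg (out of 4)
Looking for: shrunken (ss) and green (G_)
P(shrunken) = 2/4, P(green) = 2/4
P(both) = 2/4 × 2/4 = 4/16 = 1/4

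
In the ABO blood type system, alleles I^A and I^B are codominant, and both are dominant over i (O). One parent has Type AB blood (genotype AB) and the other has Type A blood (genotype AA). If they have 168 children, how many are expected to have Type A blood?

Cross: AB × AA
Possible offspring genotypes: 2 AA, 2 AB
Blood type counts: 2 Type A, 2 Type AB
Probability of Type A: 2/4 = 1/2
Expected count = 1/2 × 168 = 84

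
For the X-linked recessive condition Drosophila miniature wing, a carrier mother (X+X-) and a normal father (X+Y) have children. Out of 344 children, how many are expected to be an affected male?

Cross: X+X- × X+Y
Offspring: 1 X+X+, 1 X+Y, 1 X+X-, 1 X-Y
Probability of an affected male: 1/4
Expected count = 1/4 × 344 = 86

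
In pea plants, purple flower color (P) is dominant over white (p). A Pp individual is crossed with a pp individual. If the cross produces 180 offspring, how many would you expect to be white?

Punnett square for Pp × pp:
Offspring genotypes: 2 Pp, 2 pp
purple: 2, white: 2
white: 2 out of 4 → fraction 1/2
Expected count = 1/2 × 180 = 90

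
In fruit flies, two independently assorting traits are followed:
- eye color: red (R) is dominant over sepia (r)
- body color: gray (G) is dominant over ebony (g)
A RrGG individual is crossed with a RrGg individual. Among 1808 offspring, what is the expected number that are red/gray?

Dihybrid cross RrGG × RrGg — consider each gene separately:
eye color: Rr × Rr → 1 RR, 2 Rr, 1 rr → 3 R_ : 1 rr (out of 4)
body color: GG × Gg → 2 GG, 2 Gg → 4 G_ (out of 4)
Combine (counts out of 4 × 4 = 16): red/gray (R_G_) = 3×4 = 12; sepia/gray (rrG_) = 1×4 = 4
Phenotype counts (out of 16): 12 red/gray, 4 sepia/gray
red/gray: 12 out of 16 → fraction 3/4
Expected count = 3/4 × 1808 = 1356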